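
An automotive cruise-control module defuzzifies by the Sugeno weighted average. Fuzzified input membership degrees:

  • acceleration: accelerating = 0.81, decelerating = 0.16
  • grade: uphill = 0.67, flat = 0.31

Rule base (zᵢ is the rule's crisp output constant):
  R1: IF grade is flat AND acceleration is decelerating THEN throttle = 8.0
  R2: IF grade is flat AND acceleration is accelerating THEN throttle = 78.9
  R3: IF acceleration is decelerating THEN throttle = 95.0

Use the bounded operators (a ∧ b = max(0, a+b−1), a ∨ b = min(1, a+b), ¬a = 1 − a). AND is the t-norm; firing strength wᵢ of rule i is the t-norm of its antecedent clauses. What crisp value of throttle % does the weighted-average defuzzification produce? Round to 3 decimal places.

R1 (z=8.0): flat=0.31, decelerating=0.16; AND[max(0, a+b−1)] → w = 0.00
R2 (z=78.9): flat=0.31, accelerating=0.81; AND[max(0, a+b−1)] → w = 0.12
R3 (z=95.0): decelerating=0.16 → w = 0.16
Weighted average = (0.00·8.0 + 0.12·78.9 + 0.16·95.0) / (0.00 + 0.12 + 0.16)
  = 24.6680 / 0.2800 = 88.100

88.100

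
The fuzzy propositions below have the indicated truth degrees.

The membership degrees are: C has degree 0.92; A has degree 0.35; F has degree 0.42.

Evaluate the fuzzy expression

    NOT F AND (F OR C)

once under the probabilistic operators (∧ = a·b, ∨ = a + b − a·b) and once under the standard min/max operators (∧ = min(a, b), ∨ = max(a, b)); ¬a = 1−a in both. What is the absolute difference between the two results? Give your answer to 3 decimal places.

0.027

Under probabilistic:
  NOT F = 1 − 0.4200 = 0.5800
  F OR C = a + b − a·b on (0.4200, 0.9200) = 0.9536
  NOT F AND (F OR C) = a·b on (0.5800, 0.9536) = 0.5531
  → value = 0.5531
Under standard min/max:
  NOT F = 1 − 0.42 = 0.58
  F OR C = max(a, b) on (0.42, 0.92) = 0.92
  NOT F AND (F OR C) = min(a, b) on (0.58, 0.92) = 0.58
  → value = 0.5800
|0.5531 − 0.5800| = 0.027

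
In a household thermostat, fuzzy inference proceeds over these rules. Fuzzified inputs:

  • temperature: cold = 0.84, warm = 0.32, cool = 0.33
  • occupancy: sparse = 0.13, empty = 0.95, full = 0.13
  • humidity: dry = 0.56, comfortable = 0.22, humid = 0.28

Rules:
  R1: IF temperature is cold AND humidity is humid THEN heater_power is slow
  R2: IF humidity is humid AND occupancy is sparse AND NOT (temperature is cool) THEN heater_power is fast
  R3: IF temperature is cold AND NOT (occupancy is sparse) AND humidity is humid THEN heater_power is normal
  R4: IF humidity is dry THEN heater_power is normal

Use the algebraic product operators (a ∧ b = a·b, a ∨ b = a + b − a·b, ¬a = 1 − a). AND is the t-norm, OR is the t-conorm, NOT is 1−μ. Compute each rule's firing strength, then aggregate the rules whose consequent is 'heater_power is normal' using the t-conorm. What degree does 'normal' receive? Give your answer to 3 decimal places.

0.650

R1: cold=0.84, humid=0.28; AND[a·b] → w = 0.2352
R2: humid=0.28, sparse=0.13, ¬cool=1−0.33=0.67; AND[a·b] → w = 0.0244
R3: cold=0.84, ¬sparse=1−0.13=0.87, humid=0.28; AND[a·b] → w = 0.2046
R4: dry=0.56 → w = 0.5600
Rules with consequent 'normal': {R3, R4} → strengths 0.2046, 0.5600
Aggregate via t-conorm [a + b − a·b]: 0.6500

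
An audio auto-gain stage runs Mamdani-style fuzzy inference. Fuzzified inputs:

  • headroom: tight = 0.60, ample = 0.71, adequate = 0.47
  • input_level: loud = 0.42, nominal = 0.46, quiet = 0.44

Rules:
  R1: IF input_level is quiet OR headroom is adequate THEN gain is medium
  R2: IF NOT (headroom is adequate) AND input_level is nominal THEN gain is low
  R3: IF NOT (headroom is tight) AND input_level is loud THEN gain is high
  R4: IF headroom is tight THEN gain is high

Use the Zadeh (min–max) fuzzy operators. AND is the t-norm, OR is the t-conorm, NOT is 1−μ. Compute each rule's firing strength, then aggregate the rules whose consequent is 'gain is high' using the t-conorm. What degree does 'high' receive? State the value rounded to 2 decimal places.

R1: quiet=0.44, adequate=0.47; OR[max(a, b)] → w = 0.47
R2: ¬adequate=1−0.47=0.53, nominal=0.46; AND[min(a, b)] → w = 0.46
R3: ¬tight=1−0.60=0.40, loud=0.42; AND[min(a, b)] → w = 0.40
R4: tight=0.60 → w = 0.60
Rules with consequent 'high': {R3, R4} → strengths 0.40, 0.60
Aggregate via t-conorm [max(a, b)]: 0.60

0.60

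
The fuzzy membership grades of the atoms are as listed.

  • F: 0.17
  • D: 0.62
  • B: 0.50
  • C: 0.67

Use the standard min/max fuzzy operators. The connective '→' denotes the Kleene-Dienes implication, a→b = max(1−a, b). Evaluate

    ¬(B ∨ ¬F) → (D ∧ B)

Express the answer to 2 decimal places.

¬F = 1 − 0.17 = 0.83
B ∨ ¬F = max(a, b) on (0.50, 0.83) = 0.83
¬(B ∨ ¬F) = 1 − 0.83 = 0.17
D ∧ B = min(a, b) on (0.62, 0.50) = 0.50
¬(B ∨ ¬F) → (D ∧ B)  [Kleene-Dienes: max(1−a, b)] with a=0.17, b=0.50 → 0.83

0.83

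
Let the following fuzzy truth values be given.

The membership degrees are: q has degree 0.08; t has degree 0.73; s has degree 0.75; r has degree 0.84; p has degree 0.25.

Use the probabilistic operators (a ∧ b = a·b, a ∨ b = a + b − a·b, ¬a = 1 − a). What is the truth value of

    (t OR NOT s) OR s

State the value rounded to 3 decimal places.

NOT s = 1 − 0.7500 = 0.2500
t OR NOT s = a + b − a·b on (0.7300, 0.2500) = 0.7975
(t OR NOT s) OR s = a + b − a·b on (0.7975, 0.7500) = 0.9494

0.949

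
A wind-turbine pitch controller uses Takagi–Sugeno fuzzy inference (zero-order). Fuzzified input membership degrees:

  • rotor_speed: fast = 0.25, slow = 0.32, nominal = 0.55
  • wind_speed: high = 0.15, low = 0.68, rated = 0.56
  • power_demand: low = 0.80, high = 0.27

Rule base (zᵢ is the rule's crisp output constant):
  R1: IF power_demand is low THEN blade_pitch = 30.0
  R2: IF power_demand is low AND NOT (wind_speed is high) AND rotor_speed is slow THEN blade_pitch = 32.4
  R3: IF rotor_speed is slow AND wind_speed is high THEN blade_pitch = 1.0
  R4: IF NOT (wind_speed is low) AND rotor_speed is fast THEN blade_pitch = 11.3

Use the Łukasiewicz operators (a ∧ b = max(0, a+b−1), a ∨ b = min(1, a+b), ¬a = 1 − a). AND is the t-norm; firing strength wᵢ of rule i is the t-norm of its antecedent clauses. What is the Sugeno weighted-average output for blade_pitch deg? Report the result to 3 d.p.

R1 (z=30.0): low=0.80 → w = 0.80
R2 (z=32.4): low=0.80, ¬high=1−0.15=0.85, slow=0.32; AND[max(0, a+b−1)] → w = 0.00
R3 (z=1.0): slow=0.32, high=0.15; AND[max(0, a+b−1)] → w = 0.00
R4 (z=11.3): ¬low=1−0.68=0.32, fast=0.25; AND[max(0, a+b−1)] → w = 0.00
Weighted average = (0.80·30.0 + 0.00·32.4 + 0.00·1.0 + 0.00·11.3) / (0.80 + 0.00 + 0.00 + 0.00)
  = 24.0000 / 0.8000 = 30.000

30.000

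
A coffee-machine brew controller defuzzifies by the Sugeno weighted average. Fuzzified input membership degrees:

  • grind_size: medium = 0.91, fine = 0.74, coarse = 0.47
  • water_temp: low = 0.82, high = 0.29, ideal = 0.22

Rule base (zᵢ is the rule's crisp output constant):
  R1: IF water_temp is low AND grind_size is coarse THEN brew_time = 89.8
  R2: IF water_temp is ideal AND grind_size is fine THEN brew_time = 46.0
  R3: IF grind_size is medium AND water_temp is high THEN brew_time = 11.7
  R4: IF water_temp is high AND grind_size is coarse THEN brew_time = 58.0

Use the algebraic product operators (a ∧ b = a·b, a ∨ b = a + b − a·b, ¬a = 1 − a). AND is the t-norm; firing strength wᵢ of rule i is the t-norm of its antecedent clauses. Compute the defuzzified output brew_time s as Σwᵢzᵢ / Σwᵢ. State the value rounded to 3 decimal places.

55.979

R1 (z=89.8): low=0.82, coarse=0.47; AND[a·b] → w = 0.3854
R2 (z=46.0): ideal=0.22, fine=0.74; AND[a·b] → w = 0.1628
R3 (z=11.7): medium=0.91, high=0.29; AND[a·b] → w = 0.2639
R4 (z=58.0): high=0.29, coarse=0.47; AND[a·b] → w = 0.1363
Weighted average = (0.3854·89.8 + 0.1628·46.0 + 0.2639·11.7 + 0.1363·58.0) / (0.3854 + 0.1628 + 0.2639 + 0.1363)
  = 53.0907 / 0.9484 = 55.979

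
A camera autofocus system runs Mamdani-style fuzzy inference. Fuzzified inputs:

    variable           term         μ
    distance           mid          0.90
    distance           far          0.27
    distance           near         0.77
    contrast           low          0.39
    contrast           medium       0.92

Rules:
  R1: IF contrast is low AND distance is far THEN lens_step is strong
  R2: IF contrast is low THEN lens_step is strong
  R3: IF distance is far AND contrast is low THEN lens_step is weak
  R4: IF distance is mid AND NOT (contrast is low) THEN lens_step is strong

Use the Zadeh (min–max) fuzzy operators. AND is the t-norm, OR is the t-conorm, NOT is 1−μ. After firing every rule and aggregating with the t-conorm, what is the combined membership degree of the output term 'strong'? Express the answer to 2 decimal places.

R1: low=0.39, far=0.27; AND[min(a, b)] → w = 0.27
R2: low=0.39 → w = 0.39
R3: far=0.27, low=0.39; AND[min(a, b)] → w = 0.27
R4: mid=0.90, ¬low=1−0.39=0.61; AND[min(a, b)] → w = 0.61
Rules with consequent 'strong': {R1, R2, R4} → strengths 0.27, 0.39, 0.61
Aggregate via t-conorm [max(a, b)]: 0.61

0.61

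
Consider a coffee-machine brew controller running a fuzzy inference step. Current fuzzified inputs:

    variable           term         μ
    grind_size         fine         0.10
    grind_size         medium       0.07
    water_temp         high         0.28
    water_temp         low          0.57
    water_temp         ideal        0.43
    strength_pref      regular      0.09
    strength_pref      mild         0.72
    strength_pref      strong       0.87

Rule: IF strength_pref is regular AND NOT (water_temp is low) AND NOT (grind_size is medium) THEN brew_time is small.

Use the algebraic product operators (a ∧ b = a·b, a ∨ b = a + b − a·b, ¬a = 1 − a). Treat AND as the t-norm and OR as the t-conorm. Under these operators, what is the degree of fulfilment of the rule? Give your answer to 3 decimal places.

0.036

firing strength: regular=0.09, ¬low=1−0.57=0.43, ¬medium=1−0.07=0.93; AND[a·b] → w = 0.0360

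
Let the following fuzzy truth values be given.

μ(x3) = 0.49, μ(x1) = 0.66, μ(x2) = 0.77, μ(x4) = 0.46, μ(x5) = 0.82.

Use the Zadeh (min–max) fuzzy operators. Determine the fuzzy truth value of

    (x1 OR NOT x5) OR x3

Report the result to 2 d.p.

0.66

NOT x5 = 1 − 0.82 = 0.18
x1 OR NOT x5 = max(a, b) on (0.66, 0.18) = 0.66
(x1 OR NOT x5) OR x3 = max(a, b) on (0.66, 0.49) = 0.66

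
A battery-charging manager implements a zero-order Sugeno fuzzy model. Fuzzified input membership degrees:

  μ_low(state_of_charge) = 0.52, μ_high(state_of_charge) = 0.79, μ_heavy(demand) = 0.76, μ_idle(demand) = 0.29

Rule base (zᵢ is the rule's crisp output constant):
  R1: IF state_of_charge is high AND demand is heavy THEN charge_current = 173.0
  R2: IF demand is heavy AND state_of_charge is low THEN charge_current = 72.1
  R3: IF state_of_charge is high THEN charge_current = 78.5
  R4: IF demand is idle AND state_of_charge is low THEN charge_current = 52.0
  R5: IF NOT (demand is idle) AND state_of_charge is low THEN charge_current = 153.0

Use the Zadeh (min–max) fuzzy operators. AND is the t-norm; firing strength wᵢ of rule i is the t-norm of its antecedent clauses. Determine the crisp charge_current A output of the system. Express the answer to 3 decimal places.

113.065

R1 (z=173.0): high=0.79, heavy=0.76; AND[min(a, b)] → w = 0.76
R2 (z=72.1): heavy=0.76, low=0.52; AND[min(a, b)] → w = 0.52
R3 (z=78.5): high=0.79 → w = 0.79
R4 (z=52.0): idle=0.29, low=0.52; AND[min(a, b)] → w = 0.29
R5 (z=153.0): ¬idle=1−0.29=0.71, low=0.52; AND[min(a, b)] → w = 0.52
Weighted average = (0.76·173.0 + 0.52·72.1 + 0.79·78.5 + 0.29·52.0 + 0.52·153.0) / (0.76 + 0.52 + 0.79 + 0.29 + 0.52)
  = 325.6270 / 2.8800 = 113.065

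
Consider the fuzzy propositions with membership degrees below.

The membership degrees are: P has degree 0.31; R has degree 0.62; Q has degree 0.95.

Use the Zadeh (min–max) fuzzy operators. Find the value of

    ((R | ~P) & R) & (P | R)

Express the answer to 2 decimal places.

~P = 1 − 0.31 = 0.69
R | ~P = max(a, b) on (0.62, 0.69) = 0.69
(R | ~P) & R = min(a, b) on (0.69, 0.62) = 0.62
P | R = max(a, b) on (0.31, 0.62) = 0.62
((R | ~P) & R) & (P | R) = min(a, b) on (0.62, 0.62) = 0.62

0.62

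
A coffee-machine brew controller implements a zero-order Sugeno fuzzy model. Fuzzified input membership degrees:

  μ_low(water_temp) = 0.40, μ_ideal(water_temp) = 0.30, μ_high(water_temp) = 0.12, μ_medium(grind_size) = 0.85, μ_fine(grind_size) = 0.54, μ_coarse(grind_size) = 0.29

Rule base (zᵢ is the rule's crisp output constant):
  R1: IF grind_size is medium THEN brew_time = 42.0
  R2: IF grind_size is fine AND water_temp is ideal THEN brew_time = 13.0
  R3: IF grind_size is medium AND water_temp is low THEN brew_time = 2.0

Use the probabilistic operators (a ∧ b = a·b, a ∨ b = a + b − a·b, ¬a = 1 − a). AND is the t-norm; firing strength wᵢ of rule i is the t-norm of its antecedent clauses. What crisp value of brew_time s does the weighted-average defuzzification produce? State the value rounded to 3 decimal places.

28.466

R1 (z=42.0): medium=0.85 → w = 0.8500
R2 (z=13.0): fine=0.54, ideal=0.30; AND[a·b] → w = 0.1620
R3 (z=2.0): medium=0.85, low=0.40; AND[a·b] → w = 0.3400
Weighted average = (0.8500·42.0 + 0.1620·13.0 + 0.3400·2.0) / (0.8500 + 0.1620 + 0.3400)
  = 38.4860 / 1.3520 = 28.466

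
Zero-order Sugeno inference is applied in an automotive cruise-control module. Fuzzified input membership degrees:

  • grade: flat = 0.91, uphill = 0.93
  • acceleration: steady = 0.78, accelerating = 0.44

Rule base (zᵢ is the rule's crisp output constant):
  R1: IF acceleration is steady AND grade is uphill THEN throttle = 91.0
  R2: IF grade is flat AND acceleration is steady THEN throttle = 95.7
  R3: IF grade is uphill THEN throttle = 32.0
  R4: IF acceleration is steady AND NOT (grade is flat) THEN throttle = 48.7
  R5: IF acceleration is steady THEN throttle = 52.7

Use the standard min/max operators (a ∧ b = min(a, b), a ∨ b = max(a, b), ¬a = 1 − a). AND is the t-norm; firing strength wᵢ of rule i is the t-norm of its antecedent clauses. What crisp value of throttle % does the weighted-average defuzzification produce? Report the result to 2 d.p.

65.74

R1 (z=91.0): steady=0.78, uphill=0.93; AND[min(a, b)] → w = 0.78
R2 (z=95.7): flat=0.91, steady=0.78; AND[min(a, b)] → w = 0.78
R3 (z=32.0): uphill=0.93 → w = 0.93
R4 (z=48.7): steady=0.78, ¬flat=1−0.91=0.09; AND[min(a, b)] → w = 0.09
R5 (z=52.7): steady=0.78 → w = 0.78
Weighted average = (0.78·91.0 + 0.78·95.7 + 0.93·32.0 + 0.09·48.7 + 0.78·52.7) / (0.78 + 0.78 + 0.93 + 0.09 + 0.78)
  = 220.8750 / 3.3600 = 65.74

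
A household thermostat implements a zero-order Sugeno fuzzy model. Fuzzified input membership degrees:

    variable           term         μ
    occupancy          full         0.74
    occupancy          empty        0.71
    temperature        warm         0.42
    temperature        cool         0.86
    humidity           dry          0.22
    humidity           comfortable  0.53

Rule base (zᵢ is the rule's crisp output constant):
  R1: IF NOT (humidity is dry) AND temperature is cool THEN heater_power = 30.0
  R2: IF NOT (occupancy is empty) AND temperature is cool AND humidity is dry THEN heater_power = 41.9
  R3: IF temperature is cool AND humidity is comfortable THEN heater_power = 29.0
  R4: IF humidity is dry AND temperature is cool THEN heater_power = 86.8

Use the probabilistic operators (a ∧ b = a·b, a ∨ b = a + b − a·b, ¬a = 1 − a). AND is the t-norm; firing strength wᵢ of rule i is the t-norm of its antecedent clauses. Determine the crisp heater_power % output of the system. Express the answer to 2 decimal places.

R1 (z=30.0): ¬dry=1−0.22=0.78, cool=0.86; AND[a·b] → w = 0.6708
R2 (z=41.9): ¬empty=1−0.71=0.29, cool=0.86, dry=0.22; AND[a·b] → w = 0.0549
R3 (z=29.0): cool=0.86, comfortable=0.53; AND[a·b] → w = 0.4558
R4 (z=86.8): dry=0.22, cool=0.86; AND[a·b] → w = 0.1892
Weighted average = (0.6708·30.0 + 0.0549·41.9 + 0.4558·29.0 + 0.1892·86.8) / (0.6708 + 0.0549 + 0.4558 + 0.1892)
  = 52.0637 / 1.3707 = 37.98

37.98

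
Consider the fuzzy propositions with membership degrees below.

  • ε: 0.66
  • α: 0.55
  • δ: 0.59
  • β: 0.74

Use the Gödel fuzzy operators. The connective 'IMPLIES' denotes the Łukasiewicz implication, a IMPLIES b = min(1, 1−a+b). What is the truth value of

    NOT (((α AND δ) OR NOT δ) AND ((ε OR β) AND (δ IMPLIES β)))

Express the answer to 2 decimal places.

α AND δ = min(a, b) on (0.55, 0.59) = 0.55
NOT δ = 1 − 0.59 = 0.41
(α AND δ) OR NOT δ = max(a, b) on (0.55, 0.41) = 0.55
ε OR β = max(a, b) on (0.66, 0.74) = 0.74
δ IMPLIES β  [Łukasiewicz: min(1, 1−a+b)] with a=0.59, b=0.74 → 1.00
(ε OR β) AND (δ IMPLIES β) = min(a, b) on (0.74, 1.00) = 0.74
((α AND δ) OR NOT δ) AND ((ε OR β) AND (δ IMPLIES β)) = min(a, b) on (0.55, 0.74) = 0.55
NOT (((α AND δ) OR NOT δ) AND ((ε OR β) AND (δ IMPLIES β))) = 1 − 0.55 = 0.45

0.45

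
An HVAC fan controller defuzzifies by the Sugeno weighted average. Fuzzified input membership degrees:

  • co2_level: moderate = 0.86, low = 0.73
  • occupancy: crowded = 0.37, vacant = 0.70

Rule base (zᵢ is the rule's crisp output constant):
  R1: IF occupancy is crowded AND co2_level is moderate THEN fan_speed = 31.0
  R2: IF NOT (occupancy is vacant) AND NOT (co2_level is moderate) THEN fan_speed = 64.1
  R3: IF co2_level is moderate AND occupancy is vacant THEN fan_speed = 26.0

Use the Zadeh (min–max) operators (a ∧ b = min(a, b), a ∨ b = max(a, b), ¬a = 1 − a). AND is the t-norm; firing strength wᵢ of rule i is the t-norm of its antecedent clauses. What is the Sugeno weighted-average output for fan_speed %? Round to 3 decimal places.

31.937

R1 (z=31.0): crowded=0.37, moderate=0.86; AND[min(a, b)] → w = 0.37
R2 (z=64.1): ¬vacant=1−0.70=0.30, ¬moderate=1−0.86=0.14; AND[min(a, b)] → w = 0.14
R3 (z=26.0): moderate=0.86, vacant=0.70; AND[min(a, b)] → w = 0.70
Weighted average = (0.37·31.0 + 0.14·64.1 + 0.70·26.0) / (0.37 + 0.14 + 0.70)
  = 38.6440 / 1.2100 = 31.937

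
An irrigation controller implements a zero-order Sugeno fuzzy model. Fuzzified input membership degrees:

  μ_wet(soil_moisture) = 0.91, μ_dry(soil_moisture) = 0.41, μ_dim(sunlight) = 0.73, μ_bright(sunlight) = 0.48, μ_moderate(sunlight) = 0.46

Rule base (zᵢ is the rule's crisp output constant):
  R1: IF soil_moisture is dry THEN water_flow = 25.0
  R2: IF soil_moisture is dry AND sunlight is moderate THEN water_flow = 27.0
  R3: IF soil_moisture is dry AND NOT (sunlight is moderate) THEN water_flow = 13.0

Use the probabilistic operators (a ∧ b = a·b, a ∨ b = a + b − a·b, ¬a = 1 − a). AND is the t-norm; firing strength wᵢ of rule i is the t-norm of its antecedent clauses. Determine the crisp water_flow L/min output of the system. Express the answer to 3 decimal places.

22.220

R1 (z=25.0): dry=0.41 → w = 0.4100
R2 (z=27.0): dry=0.41, moderate=0.46; AND[a·b] → w = 0.1886
R3 (z=13.0): dry=0.41, ¬moderate=1−0.46=0.54; AND[a·b] → w = 0.2214
Weighted average = (0.4100·25.0 + 0.1886·27.0 + 0.2214·13.0) / (0.4100 + 0.1886 + 0.2214)
  = 18.2204 / 0.8200 = 22.220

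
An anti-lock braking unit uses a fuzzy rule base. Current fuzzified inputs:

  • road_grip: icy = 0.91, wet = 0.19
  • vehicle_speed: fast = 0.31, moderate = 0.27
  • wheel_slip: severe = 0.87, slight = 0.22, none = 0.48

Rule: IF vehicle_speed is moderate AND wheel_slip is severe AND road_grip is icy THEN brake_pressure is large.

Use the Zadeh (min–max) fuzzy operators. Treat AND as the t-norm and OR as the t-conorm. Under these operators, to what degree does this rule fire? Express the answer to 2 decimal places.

0.27

firing strength: moderate=0.27, severe=0.87, icy=0.91; AND[min(a, b)] → w = 0.27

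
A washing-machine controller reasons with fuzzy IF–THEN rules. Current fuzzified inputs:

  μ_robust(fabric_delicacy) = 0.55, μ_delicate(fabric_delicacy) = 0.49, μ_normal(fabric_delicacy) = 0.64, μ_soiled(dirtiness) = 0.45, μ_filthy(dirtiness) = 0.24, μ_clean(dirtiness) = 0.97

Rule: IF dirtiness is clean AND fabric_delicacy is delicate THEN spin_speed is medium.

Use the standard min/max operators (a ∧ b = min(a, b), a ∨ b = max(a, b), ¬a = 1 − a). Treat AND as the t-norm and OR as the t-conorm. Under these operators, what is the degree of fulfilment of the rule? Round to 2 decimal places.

firing strength: clean=0.97, delicate=0.49; AND[min(a, b)] → w = 0.49

0.49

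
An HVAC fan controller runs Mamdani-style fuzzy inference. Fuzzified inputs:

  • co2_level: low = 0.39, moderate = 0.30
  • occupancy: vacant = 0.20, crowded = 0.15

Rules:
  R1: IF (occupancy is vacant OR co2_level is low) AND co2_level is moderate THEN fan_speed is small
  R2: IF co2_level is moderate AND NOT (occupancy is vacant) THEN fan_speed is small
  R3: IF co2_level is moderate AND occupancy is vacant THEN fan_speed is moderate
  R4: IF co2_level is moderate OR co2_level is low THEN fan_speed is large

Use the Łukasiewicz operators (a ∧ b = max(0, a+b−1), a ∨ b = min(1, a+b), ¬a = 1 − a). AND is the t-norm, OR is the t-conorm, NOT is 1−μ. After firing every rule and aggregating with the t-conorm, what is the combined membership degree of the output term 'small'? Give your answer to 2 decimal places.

0.10

R1: (vacant=0.20 OR low=0.39) = 0.59; AND[max(0, a+b−1)] with moderate=0.30 → w = 0.00
R2: moderate=0.30, ¬vacant=1−0.20=0.80; AND[max(0, a+b−1)] → w = 0.10
R3: moderate=0.30, vacant=0.20; AND[max(0, a+b−1)] → w = 0.00
R4: moderate=0.30, low=0.39; OR[min(1, a+b)] → w = 0.69
Rules with consequent 'small': {R1, R2} → strengths 0.00, 0.10
Aggregate via t-conorm [min(1, a+b)]: 0.10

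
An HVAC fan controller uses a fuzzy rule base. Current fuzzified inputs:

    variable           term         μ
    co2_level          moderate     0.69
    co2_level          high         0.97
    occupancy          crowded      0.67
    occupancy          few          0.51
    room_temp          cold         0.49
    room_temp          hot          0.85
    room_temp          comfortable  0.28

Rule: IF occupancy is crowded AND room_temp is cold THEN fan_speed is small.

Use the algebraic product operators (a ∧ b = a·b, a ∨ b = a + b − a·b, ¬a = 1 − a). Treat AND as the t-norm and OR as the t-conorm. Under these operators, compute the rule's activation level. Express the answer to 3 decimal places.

0.328

firing strength: crowded=0.67, cold=0.49; AND[a·b] → w = 0.3283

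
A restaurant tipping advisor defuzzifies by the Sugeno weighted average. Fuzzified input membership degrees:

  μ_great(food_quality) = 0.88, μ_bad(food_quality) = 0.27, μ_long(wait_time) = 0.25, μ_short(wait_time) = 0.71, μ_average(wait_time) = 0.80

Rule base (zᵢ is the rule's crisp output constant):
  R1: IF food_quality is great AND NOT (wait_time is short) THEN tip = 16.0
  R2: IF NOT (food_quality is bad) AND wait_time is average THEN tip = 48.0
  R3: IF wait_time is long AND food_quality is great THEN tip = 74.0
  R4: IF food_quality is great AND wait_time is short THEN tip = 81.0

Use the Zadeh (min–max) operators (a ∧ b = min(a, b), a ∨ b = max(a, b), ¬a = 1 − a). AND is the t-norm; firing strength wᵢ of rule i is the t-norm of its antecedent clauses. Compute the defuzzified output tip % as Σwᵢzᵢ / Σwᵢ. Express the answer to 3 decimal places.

R1 (z=16.0): great=0.88, ¬short=1−0.71=0.29; AND[min(a, b)] → w = 0.29
R2 (z=48.0): ¬bad=1−0.27=0.73, average=0.80; AND[min(a, b)] → w = 0.73
R3 (z=74.0): long=0.25, great=0.88; AND[min(a, b)] → w = 0.25
R4 (z=81.0): great=0.88, short=0.71; AND[min(a, b)] → w = 0.71
Weighted average = (0.29·16.0 + 0.73·48.0 + 0.25·74.0 + 0.71·81.0) / (0.29 + 0.73 + 0.25 + 0.71)
  = 115.6900 / 1.9800 = 58.429

58.429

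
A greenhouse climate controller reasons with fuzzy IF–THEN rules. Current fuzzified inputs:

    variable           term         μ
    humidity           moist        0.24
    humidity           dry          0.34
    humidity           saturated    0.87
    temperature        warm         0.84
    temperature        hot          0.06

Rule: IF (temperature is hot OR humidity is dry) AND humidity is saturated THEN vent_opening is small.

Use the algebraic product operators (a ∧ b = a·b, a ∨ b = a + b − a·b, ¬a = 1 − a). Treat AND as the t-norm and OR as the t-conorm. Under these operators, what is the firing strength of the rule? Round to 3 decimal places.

firing strength: (hot=0.06 OR dry=0.34) = 0.3796; AND[a·b] with saturated=0.87 → w = 0.3303

0.330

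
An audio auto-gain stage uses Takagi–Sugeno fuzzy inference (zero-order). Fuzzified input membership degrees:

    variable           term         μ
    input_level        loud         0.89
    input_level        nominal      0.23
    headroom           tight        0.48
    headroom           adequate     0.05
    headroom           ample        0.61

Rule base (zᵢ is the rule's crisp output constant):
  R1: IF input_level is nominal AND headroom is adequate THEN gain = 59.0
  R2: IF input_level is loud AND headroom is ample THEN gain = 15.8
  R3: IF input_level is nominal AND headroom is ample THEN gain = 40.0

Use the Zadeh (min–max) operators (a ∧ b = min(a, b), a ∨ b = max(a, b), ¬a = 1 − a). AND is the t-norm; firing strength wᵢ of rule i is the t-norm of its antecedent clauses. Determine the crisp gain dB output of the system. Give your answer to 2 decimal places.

R1 (z=59.0): nominal=0.23, adequate=0.05; AND[min(a, b)] → w = 0.05
R2 (z=15.8): loud=0.89, ample=0.61; AND[min(a, b)] → w = 0.61
R3 (z=40.0): nominal=0.23, ample=0.61; AND[min(a, b)] → w = 0.23
Weighted average = (0.05·59.0 + 0.61·15.8 + 0.23·40.0) / (0.05 + 0.61 + 0.23)
  = 21.7880 / 0.8900 = 24.48

24.48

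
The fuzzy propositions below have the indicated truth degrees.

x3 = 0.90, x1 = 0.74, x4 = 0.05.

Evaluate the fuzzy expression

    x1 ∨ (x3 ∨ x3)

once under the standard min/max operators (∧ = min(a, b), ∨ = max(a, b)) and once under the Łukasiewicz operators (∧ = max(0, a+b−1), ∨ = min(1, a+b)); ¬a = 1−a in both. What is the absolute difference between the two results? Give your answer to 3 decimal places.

0.100

Under standard min/max:
  x3 ∨ x3 = max(a, b) on (0.90, 0.90) = 0.90
  x1 ∨ (x3 ∨ x3) = max(a, b) on (0.74, 0.90) = 0.90
  → value = 0.9000
Under Łukasiewicz:
  x3 ∨ x3 = min(1, a+b) on (0.90, 0.90) = 1.00
  x1 ∨ (x3 ∨ x3) = min(1, a+b) on (0.74, 1.00) = 1.00
  → value = 1.0000
|0.9000 − 1.0000| = 0.100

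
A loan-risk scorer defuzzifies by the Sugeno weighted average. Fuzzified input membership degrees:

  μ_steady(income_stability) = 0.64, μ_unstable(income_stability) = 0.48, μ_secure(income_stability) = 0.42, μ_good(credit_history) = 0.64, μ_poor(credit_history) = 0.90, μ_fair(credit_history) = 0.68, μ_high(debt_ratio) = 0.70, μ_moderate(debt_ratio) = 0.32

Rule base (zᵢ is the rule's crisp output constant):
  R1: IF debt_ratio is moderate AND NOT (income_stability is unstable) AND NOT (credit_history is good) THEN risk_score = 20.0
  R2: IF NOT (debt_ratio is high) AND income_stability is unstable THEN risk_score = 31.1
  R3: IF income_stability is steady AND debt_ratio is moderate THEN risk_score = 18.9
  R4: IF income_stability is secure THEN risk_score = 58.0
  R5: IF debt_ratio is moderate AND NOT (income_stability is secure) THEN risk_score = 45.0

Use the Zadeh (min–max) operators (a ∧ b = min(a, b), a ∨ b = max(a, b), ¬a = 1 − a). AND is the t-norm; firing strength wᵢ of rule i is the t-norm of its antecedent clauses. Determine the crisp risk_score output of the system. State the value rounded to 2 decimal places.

36.03

R1 (z=20.0): moderate=0.32, ¬unstable=1−0.48=0.52, ¬good=1−0.64=0.36; AND[min(a, b)] → w = 0.32
R2 (z=31.1): ¬high=1−0.70=0.30, unstable=0.48; AND[min(a, b)] → w = 0.30
R3 (z=18.9): steady=0.64, moderate=0.32; AND[min(a, b)] → w = 0.32
R4 (z=58.0): secure=0.42 → w = 0.42
R5 (z=45.0): moderate=0.32, ¬secure=1−0.42=0.58; AND[min(a, b)] → w = 0.32
Weighted average = (0.32·20.0 + 0.30·31.1 + 0.32·18.9 + 0.42·58.0 + 0.32·45.0) / (0.32 + 0.30 + 0.32 + 0.42 + 0.32)
  = 60.5380 / 1.6800 = 36.03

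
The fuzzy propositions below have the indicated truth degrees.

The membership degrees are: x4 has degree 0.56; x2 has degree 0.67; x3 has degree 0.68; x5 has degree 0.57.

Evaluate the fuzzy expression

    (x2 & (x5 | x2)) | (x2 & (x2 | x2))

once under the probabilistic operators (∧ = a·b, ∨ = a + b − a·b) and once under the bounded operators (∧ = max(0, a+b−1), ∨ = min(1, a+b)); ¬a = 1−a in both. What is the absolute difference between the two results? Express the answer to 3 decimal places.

0.171

Under probabilistic:
  x5 | x2 = a + b − a·b on (0.5700, 0.6700) = 0.8581
  x2 & (x5 | x2) = a·b on (0.6700, 0.8581) = 0.5749
  x2 | x2 = a + b − a·b on (0.6700, 0.6700) = 0.8911
  x2 & (x2 | x2) = a·b on (0.6700, 0.8911) = 0.5970
  (x2 & (x5 | x2)) | (x2 & (x2 | x2)) = a + b − a·b on (0.5749, 0.5970) = 0.8287
  → value = 0.8287
Under bounded:
  x5 | x2 = min(1, a+b) on (0.57, 0.67) = 1.00
  x2 & (x5 | x2) = max(0, a+b−1) on (0.67, 1.00) = 0.67
  x2 | x2 = min(1, a+b) on (0.67, 0.67) = 1.00
  x2 & (x2 | x2) = max(0, a+b−1) on (0.67, 1.00) = 0.67
  (x2 & (x5 | x2)) | (x2 & (x2 | x2)) = min(1, a+b) on (0.67, 0.67) = 1.00
  → value = 1.0000
|0.8287 − 1.0000| = 0.171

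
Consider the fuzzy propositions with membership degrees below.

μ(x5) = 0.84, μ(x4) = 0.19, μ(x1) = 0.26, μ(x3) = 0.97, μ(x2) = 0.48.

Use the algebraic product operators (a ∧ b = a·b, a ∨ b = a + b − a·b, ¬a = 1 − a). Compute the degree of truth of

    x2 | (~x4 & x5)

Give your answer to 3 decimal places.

~x4 = 1 − 0.1900 = 0.8100
~x4 & x5 = a·b on (0.8100, 0.8400) = 0.6804
x2 | (~x4 & x5) = a + b − a·b on (0.4800, 0.6804) = 0.8338

0.834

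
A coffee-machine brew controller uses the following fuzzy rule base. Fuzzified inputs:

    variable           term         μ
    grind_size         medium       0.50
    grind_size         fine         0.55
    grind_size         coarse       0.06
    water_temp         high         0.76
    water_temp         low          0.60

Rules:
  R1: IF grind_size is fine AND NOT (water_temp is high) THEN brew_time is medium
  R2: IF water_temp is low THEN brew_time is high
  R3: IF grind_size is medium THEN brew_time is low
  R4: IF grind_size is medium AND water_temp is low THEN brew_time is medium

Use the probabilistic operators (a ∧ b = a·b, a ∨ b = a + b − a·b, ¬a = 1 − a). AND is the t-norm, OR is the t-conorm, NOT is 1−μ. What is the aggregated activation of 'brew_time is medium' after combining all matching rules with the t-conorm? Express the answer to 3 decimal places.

R1: fine=0.55, ¬high=1−0.76=0.24; AND[a·b] → w = 0.1320
R2: low=0.60 → w = 0.6000
R3: medium=0.50 → w = 0.5000
R4: medium=0.50, low=0.60; AND[a·b] → w = 0.3000
Rules with consequent 'medium': {R1, R4} → strengths 0.1320, 0.3000
Aggregate via t-conorm [a + b − a·b]: 0.3924

0.392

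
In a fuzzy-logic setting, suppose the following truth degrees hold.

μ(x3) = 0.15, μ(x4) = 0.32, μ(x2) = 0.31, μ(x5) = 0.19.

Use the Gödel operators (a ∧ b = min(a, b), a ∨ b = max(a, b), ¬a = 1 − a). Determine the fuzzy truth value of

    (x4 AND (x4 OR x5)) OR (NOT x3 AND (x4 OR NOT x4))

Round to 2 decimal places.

0.68

x4 OR x5 = max(a, b) on (0.32, 0.19) = 0.32
x4 AND (x4 OR x5) = min(a, b) on (0.32, 0.32) = 0.32
NOT x3 = 1 − 0.15 = 0.85
NOT x4 = 1 − 0.32 = 0.68
x4 OR NOT x4 = max(a, b) on (0.32, 0.68) = 0.68
NOT x3 AND (x4 OR NOT x4) = min(a, b) on (0.85, 0.68) = 0.68
(x4 AND (x4 OR x5)) OR (NOT x3 AND (x4 OR NOT x4)) = max(a, b) on (0.32, 0.68) = 0.68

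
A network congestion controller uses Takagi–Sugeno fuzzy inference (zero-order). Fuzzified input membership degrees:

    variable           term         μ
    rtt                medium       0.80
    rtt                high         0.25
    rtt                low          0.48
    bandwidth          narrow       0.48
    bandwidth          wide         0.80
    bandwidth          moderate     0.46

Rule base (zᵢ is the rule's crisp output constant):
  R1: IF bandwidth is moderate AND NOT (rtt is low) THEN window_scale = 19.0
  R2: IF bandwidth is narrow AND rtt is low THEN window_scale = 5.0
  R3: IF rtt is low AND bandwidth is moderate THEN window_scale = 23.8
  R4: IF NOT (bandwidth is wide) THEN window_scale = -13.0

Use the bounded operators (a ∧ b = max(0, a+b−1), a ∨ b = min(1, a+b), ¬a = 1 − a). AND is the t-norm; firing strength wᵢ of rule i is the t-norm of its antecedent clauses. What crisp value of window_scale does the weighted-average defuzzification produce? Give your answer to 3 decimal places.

R1 (z=19.0): moderate=0.46, ¬low=1−0.48=0.52; AND[max(0, a+b−1)] → w = 0.00
R2 (z=5.0): narrow=0.48, low=0.48; AND[max(0, a+b−1)] → w = 0.00
R3 (z=23.8): low=0.48, moderate=0.46; AND[max(0, a+b−1)] → w = 0.00
R4 (z=-13.0): ¬wide=1−0.80=0.20 → w = 0.20
Weighted average = (0.00·19.0 + 0.00·5.0 + 0.00·23.8 + 0.20·-13.0) / (0.00 + 0.00 + 0.00 + 0.20)
  = -2.6000 / 0.2000 = -13.000

-13.000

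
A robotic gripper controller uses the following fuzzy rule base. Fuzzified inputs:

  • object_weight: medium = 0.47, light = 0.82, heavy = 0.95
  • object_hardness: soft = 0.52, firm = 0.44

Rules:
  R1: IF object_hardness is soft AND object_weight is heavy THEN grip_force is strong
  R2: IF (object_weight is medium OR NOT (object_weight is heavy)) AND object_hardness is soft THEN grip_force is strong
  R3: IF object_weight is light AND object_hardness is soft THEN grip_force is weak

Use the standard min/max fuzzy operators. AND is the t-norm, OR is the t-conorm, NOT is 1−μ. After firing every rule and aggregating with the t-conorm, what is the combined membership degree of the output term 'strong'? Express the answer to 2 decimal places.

R1: soft=0.52, heavy=0.95; AND[min(a, b)] → w = 0.52
R2: (medium=0.47 OR ¬heavy=1−0.95=0.05) = 0.47; AND[min(a, b)] with soft=0.52 → w = 0.47
R3: light=0.82, soft=0.52; AND[min(a, b)] → w = 0.52
Rules with consequent 'strong': {R1, R2} → strengths 0.52, 0.47
Aggregate via t-conorm [max(a, b)]: 0.52

0.52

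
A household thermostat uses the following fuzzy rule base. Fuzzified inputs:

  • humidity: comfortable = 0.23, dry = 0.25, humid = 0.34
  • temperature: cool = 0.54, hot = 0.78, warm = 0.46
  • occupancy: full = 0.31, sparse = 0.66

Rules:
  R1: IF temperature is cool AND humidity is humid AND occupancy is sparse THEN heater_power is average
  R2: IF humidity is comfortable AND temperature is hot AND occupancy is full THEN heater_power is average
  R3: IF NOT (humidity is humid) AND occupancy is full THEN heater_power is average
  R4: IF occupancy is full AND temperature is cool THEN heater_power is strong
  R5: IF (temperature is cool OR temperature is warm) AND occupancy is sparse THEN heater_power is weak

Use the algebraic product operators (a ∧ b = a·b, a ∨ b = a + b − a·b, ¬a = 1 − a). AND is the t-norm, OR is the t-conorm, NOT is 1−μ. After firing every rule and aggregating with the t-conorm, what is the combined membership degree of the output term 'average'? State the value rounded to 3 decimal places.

0.340

R1: cool=0.54, humid=0.34, sparse=0.66; AND[a·b] → w = 0.1212
R2: comfortable=0.23, hot=0.78, full=0.31; AND[a·b] → w = 0.0556
R3: ¬humid=1−0.34=0.66, full=0.31; AND[a·b] → w = 0.2046
R4: full=0.31, cool=0.54; AND[a·b] → w = 0.1674
R5: (cool=0.54 OR warm=0.46) = 0.7516; AND[a·b] with sparse=0.66 → w = 0.4961
Rules with consequent 'average': {R1, R2, R3} → strengths 0.1212, 0.0556, 0.2046
Aggregate via t-conorm [a + b − a·b]: 0.3399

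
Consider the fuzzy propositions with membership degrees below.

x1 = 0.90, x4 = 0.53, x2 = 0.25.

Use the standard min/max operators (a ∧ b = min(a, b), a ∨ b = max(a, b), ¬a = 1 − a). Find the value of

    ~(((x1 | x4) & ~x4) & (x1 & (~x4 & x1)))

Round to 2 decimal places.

x1 | x4 = max(a, b) on (0.90, 0.53) = 0.90
~x4 = 1 − 0.53 = 0.47
(x1 | x4) & ~x4 = min(a, b) on (0.90, 0.47) = 0.47
~x4 = 1 − 0.53 = 0.47
~x4 & x1 = min(a, b) on (0.47, 0.90) = 0.47
x1 & (~x4 & x1) = min(a, b) on (0.90, 0.47) = 0.47
((x1 | x4) & ~x4) & (x1 & (~x4 & x1)) = min(a, b) on (0.47, 0.47) = 0.47
~(((x1 | x4) & ~x4) & (x1 & (~x4 & x1))) = 1 − 0.47 = 0.53

0.53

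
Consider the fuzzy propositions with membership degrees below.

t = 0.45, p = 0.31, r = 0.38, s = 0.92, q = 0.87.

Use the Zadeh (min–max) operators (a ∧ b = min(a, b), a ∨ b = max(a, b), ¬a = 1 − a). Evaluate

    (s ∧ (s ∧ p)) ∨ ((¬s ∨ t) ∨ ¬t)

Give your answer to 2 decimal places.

0.55

s ∧ p = min(a, b) on (0.92, 0.31) = 0.31
s ∧ (s ∧ p) = min(a, b) on (0.92, 0.31) = 0.31
¬s = 1 − 0.92 = 0.08
¬s ∨ t = max(a, b) on (0.08, 0.45) = 0.45
¬t = 1 − 0.45 = 0.55
(¬s ∨ t) ∨ ¬t = max(a, b) on (0.45, 0.55) = 0.55
(s ∧ (s ∧ p)) ∨ ((¬s ∨ t) ∨ ¬t) = max(a, b) on (0.31, 0.55) = 0.55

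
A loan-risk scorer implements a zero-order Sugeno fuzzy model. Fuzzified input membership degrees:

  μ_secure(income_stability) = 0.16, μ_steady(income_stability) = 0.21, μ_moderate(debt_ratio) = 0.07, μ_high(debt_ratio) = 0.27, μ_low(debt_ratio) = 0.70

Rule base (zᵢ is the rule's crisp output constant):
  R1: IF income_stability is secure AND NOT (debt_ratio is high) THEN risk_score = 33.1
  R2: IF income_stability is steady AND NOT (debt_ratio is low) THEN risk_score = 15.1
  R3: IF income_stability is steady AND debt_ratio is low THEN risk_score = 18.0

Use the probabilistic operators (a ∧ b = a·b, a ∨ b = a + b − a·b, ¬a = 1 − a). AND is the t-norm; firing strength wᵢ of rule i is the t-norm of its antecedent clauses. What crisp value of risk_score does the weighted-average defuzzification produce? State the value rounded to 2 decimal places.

R1 (z=33.1): secure=0.16, ¬high=1−0.27=0.73; AND[a·b] → w = 0.1168
R2 (z=15.1): steady=0.21, ¬low=1−0.70=0.30; AND[a·b] → w = 0.0630
R3 (z=18.0): steady=0.21, low=0.70; AND[a·b] → w = 0.1470
Weighted average = (0.1168·33.1 + 0.0630·15.1 + 0.1470·18.0) / (0.1168 + 0.0630 + 0.1470)
  = 7.4634 / 0.3268 = 22.84

22.84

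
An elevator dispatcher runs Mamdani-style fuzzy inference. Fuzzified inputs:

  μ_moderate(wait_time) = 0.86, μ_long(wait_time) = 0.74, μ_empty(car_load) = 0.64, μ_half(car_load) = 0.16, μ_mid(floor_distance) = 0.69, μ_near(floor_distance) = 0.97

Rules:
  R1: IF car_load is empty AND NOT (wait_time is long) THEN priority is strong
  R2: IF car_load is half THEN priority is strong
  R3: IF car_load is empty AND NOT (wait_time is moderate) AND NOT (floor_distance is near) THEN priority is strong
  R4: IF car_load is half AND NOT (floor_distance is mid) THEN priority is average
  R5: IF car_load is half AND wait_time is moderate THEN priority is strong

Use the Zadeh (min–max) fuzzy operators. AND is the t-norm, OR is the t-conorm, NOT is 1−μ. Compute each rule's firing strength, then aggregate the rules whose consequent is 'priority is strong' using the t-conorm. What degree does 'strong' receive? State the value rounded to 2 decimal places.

R1: empty=0.64, ¬long=1−0.74=0.26; AND[min(a, b)] → w = 0.26
R2: half=0.16 → w = 0.16
R3: empty=0.64, ¬moderate=1−0.86=0.14, ¬near=1−0.97=0.03; AND[min(a, b)] → w = 0.03
R4: half=0.16, ¬mid=1−0.69=0.31; AND[min(a, b)] → w = 0.16
R5: half=0.16, moderate=0.86; AND[min(a, b)] → w = 0.16
Rules with consequent 'strong': {R1, R2, R3, R5} → strengths 0.26, 0.16, 0.03, 0.16
Aggregate via t-conorm [max(a, b)]: 0.26

0.26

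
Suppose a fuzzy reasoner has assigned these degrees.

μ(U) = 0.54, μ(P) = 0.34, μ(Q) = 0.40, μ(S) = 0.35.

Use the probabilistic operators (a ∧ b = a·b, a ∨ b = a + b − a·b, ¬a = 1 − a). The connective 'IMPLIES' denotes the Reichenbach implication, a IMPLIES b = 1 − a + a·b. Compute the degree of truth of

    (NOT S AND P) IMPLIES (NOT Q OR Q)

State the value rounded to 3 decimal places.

0.947

NOT S = 1 − 0.3500 = 0.6500
NOT S AND P = a·b on (0.6500, 0.3400) = 0.2210
NOT Q = 1 − 0.4000 = 0.6000
NOT Q OR Q = a + b − a·b on (0.6000, 0.4000) = 0.7600
(NOT S AND P) IMPLIES (NOT Q OR Q)  [Reichenbach: 1 − a + a·b] with a=0.2210, b=0.7600 → 0.9470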